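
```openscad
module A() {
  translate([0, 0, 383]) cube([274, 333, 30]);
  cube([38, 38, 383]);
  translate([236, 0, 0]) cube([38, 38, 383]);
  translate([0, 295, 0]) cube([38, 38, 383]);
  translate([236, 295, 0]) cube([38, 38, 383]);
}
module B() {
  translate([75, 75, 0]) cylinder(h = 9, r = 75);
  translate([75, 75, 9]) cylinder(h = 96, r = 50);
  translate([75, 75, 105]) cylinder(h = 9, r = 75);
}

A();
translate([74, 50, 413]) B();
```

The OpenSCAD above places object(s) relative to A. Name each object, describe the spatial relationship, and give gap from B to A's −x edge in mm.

The spool's min-x is at 74; the stool's min-x is 0; gap = 74 mm.

A is a stool. B is a spool. The spool is on top of the stool. The gap from the spool to the stool's −x edge is 74 mm.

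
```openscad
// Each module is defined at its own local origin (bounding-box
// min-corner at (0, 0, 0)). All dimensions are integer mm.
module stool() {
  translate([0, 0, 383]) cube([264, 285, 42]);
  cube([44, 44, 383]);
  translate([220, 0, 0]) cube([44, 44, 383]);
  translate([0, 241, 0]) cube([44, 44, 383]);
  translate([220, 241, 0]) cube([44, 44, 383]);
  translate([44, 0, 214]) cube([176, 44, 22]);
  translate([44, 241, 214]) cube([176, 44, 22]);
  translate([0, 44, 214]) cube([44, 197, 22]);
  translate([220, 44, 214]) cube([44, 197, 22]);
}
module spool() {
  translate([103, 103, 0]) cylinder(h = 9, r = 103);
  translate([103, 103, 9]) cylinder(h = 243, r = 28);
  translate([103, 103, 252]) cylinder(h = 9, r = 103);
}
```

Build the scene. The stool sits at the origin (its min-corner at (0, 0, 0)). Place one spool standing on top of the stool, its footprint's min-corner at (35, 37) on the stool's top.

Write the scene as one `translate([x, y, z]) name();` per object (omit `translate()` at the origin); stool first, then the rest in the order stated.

stool();
translate([35, 37, 425]) spool();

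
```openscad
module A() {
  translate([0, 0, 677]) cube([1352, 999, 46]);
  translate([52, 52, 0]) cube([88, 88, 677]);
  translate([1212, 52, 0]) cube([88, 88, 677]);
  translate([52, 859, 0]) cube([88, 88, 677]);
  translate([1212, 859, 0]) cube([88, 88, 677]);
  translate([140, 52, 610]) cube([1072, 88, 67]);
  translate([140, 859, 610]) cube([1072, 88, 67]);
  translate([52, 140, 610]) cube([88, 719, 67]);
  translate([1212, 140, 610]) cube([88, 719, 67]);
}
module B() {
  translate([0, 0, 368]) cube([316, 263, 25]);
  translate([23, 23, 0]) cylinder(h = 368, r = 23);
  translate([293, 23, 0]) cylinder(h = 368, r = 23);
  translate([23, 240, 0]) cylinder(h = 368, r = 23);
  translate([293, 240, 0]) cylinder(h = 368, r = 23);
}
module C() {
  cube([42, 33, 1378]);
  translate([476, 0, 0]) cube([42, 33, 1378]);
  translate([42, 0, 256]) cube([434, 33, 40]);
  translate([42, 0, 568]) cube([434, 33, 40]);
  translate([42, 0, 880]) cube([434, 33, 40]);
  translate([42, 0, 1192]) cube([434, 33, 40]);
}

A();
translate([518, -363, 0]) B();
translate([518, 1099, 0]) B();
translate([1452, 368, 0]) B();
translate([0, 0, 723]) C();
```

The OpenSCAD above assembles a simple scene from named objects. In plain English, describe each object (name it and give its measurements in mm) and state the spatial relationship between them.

A is a table with a 1352×999 mm rectangular top, 46 mm thick, top surface at z = 723 mm, supported by four 88×88 mm square legs, each inset 52 mm from the nearest pair of top edges, running from the floor. Four apron rails, 88 mm thick and 67 mm tall, run between adjacent legs with their top edges flush with the underside of the top and their outer faces flush with the legs' outer faces.

B is a four-legged stool. The seat is a 316×263×25 mm slab whose top surface is at z = 393 mm; four round legs, each 46 mm in diameter, run from the floor (z = 0) to the underside of the seat, each leg's axis is inset half a diameter from the nearest pair of seat edges (so the leg's bounding box is flush with the corner).

C is a straight ladder. Two 42×33 mm vertical rails, 1378 mm tall, stand 518 mm apart (outside-to-outside) with their front faces coplanar on the −y side. 4 rungs, each 33 mm deep and 40 mm tall, span between the inner faces of the rails, front faces flush with the rails. The lowest rung's underside is at z = 256 mm and rungs are spaced 312 mm apart (underside to underside).

Three stools sit around the table at the −y, +y, +x sides. The ladder is on top of the table.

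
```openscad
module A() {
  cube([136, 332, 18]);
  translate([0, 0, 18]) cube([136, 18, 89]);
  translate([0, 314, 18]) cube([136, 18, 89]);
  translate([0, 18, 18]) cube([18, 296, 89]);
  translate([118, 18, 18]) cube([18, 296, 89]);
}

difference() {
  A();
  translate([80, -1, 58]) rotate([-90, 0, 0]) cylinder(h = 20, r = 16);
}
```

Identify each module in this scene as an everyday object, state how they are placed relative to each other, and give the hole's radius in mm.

A is an open box. The open box has a circular hole through its front wall. The hole's radius is 16 mm.

The subtracted cylinder has r = 16 mm.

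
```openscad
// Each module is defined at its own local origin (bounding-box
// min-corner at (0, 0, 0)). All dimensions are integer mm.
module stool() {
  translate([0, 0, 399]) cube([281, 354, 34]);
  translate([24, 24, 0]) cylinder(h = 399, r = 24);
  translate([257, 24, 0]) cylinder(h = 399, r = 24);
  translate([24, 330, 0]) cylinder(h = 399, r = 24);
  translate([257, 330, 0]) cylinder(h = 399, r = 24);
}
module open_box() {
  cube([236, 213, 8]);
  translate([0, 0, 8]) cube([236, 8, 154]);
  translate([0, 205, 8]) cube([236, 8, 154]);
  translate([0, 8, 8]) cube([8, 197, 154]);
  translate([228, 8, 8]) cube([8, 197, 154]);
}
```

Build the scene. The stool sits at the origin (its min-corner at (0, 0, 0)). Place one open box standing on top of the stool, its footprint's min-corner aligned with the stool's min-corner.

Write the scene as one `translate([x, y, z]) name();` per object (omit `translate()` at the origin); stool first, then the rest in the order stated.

stool();
translate([0, 0, 433]) open_box();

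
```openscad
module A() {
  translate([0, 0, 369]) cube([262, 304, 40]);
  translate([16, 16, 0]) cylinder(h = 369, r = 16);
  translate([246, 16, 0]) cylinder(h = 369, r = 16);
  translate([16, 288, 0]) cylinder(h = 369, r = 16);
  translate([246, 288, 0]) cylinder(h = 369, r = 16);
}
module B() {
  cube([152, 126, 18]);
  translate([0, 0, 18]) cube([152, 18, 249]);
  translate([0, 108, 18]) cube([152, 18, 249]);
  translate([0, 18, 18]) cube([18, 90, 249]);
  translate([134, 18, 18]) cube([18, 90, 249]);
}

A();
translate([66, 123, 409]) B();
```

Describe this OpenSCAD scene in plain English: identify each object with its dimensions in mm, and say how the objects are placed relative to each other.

A is a four-legged stool. The seat is 262×304 mm, 40 mm thick, top at z = 409 mm. It stands on four round legs, each 32 mm in diameter, from z = 0 to the seat underside, each leg's axis is inset half a diameter from the nearest pair of seat edges (so the leg's bounding box is flush with the corner).

B is an open storage box with external size 152×126×267 mm and wall thickness 18 mm (the base is also 18 mm thick). The base covers the whole footprint; the four walls stand on the base, with the y-facing walls full-width and the x-facing walls fitting between their inner faces.

The open box is on top of the stool.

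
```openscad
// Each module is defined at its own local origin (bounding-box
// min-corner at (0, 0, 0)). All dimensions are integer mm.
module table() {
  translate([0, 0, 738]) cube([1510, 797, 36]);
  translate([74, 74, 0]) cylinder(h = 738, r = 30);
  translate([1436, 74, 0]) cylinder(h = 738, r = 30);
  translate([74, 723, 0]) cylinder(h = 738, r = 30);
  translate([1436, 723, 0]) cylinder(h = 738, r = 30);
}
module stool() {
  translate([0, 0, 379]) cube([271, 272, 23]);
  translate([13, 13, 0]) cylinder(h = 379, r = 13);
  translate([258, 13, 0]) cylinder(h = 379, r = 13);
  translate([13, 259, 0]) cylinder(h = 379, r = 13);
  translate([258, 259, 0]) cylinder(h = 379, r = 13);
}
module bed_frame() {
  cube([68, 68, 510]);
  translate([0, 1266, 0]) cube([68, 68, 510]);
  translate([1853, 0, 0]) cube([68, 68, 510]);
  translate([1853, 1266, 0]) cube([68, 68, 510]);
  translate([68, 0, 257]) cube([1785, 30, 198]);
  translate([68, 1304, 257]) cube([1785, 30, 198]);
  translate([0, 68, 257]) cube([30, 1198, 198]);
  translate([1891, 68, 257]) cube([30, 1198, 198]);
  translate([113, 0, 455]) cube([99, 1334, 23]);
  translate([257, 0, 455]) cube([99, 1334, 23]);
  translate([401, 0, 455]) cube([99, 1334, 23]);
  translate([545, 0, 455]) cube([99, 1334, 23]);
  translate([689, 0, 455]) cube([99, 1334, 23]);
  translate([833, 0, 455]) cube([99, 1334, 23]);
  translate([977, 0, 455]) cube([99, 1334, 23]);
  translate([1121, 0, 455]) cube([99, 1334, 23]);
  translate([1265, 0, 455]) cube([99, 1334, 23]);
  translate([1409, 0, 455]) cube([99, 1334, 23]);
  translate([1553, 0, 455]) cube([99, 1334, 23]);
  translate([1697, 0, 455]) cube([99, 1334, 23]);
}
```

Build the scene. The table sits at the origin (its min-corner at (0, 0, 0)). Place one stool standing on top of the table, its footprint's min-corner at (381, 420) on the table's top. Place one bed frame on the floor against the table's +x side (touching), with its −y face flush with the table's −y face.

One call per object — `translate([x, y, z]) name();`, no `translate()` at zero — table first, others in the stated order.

table();
translate([381, 420, 774]) stool();
translate([1510, 0, 0]) bed_frame();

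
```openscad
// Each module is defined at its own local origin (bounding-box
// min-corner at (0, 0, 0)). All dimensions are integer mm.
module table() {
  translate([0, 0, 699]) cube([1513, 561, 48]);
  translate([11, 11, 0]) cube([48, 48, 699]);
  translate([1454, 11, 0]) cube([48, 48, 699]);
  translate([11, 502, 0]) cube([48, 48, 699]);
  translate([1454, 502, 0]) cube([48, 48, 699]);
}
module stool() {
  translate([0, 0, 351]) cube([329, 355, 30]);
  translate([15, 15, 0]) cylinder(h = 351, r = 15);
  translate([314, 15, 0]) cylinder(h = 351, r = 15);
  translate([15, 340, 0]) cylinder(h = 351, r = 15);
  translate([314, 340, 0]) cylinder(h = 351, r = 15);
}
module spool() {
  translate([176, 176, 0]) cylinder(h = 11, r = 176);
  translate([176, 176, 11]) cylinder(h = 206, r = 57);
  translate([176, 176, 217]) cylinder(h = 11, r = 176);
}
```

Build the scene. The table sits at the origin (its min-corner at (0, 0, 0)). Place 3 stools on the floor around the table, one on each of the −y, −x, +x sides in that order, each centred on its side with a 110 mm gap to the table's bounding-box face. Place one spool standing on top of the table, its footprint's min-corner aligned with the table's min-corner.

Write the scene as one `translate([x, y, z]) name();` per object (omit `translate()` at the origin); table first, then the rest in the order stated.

table();
translate([592, -465, 0]) stool();
translate([-439, 103, 0]) stool();
translate([1623, 103, 0]) stool();
translate([0, 0, 747]) spool();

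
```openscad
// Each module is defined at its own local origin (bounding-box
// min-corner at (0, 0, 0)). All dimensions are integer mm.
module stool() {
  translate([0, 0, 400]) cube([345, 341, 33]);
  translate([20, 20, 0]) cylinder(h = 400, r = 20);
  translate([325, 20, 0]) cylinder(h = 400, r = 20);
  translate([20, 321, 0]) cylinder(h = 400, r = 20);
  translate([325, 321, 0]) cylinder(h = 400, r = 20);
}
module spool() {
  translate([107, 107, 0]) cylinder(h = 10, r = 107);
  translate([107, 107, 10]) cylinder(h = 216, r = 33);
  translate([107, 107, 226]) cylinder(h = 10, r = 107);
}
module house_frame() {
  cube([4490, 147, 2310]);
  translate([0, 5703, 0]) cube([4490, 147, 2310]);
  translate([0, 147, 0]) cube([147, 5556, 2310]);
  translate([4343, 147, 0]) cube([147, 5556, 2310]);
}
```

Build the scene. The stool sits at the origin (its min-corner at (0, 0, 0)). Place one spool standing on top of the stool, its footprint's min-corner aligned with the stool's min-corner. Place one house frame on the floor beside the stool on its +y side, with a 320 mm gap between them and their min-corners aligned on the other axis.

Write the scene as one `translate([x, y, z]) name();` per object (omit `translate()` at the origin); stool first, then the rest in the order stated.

stool();
translate([0, 0, 433]) spool();
translate([0, 661, 0]) house_frame();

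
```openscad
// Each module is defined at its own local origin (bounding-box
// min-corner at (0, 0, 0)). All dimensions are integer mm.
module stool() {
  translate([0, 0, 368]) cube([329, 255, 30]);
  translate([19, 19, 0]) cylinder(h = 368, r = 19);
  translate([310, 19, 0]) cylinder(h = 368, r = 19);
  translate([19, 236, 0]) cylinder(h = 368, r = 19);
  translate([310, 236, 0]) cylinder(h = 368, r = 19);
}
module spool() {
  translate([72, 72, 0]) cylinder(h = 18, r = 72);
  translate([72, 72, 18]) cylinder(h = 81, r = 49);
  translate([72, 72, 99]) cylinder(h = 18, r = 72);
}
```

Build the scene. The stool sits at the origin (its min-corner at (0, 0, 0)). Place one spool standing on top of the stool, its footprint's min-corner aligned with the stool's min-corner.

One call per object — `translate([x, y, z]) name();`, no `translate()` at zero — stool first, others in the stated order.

stool();
translate([0, 0, 398]) spool();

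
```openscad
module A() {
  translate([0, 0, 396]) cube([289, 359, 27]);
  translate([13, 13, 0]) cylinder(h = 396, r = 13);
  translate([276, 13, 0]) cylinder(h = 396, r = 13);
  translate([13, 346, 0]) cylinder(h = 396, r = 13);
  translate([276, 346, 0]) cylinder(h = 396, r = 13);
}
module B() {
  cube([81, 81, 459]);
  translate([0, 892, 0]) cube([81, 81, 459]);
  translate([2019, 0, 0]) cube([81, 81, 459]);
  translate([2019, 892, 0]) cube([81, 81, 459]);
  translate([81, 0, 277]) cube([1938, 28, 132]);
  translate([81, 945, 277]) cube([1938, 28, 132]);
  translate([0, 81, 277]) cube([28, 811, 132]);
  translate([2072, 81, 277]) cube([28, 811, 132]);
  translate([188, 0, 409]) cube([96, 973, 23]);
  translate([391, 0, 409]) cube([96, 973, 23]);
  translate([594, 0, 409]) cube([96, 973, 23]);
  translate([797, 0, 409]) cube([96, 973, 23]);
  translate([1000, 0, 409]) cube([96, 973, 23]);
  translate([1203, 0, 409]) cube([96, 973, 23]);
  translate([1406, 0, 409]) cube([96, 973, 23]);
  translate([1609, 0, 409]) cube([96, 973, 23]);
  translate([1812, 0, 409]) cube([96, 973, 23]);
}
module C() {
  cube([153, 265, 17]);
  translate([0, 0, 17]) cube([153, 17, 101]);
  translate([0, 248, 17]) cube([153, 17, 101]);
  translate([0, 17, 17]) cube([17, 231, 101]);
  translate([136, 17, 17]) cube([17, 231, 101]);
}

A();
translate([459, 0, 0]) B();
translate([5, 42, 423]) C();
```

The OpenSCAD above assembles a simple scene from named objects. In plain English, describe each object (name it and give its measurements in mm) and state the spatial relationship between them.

A is a four-legged stool. The seat is a 289×359×27 mm slab whose top surface is at z = 423 mm; four round legs, each 26 mm in diameter, run from the floor (z = 0) to the underside of the seat, each leg's axis is inset half a diameter from the nearest pair of seat edges (so the leg's bounding box is flush with the corner).

B is a bed frame 2100 mm long (x) by 973 mm wide (y). Four 81×81 mm corner posts, 459 mm tall, at the corners of the footprint. Four rails of 28 mm thickness and 132 mm height run between adjacent posts with their undersides at z = 277 mm, their outer faces flush with the outside of the frame (the two x-running rails run between the posts' inner faces; the two y-running rails run between the posts' inner faces). 9 slats, each 96 mm wide (x) and 23 mm thick, lie across the top of the two x-running rails, running the full 973 mm width of the frame in y; the slats are evenly spaced along x between the inner faces of the end posts with equal gaps (rounded down to the nearest mm) at the −x end and between each pair — any rounding remainder accumulates at the +x end.

C is an open-topped rectangular box: outside dimensions 153×265×118 mm, with a uniform wall and base thickness of 17 mm. The base is a full 153×265 slab on the floor; four walls sit on top of the base. The front and back walls (the −y and +y sides) span the full width; the two side walls fit between them.

The bed frame is on the floor beside the stool on its +x side. The open box is on top of the stool.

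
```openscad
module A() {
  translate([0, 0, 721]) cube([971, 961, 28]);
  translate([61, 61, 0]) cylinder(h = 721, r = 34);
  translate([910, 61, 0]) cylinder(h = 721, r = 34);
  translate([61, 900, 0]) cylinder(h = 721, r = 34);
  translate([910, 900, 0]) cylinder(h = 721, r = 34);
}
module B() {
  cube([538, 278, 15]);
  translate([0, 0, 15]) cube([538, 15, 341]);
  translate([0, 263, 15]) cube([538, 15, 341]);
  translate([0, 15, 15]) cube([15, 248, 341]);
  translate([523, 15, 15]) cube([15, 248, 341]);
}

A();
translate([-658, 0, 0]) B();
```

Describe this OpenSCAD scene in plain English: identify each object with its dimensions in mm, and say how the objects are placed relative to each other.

A is a table with a 971×961 mm rectangular top, 28 mm thick, top surface at z = 749 mm, supported by four round legs of 68 mm diameter, each leg's bounding box inset 27 mm from the nearest pair of top edges, running from the floor.

B is an open-topped rectangular box: outside dimensions 538×278×356 mm, with a uniform wall and base thickness of 15 mm. The base is a full 538×278 slab on the floor; four walls sit on top of the base. The front and back walls (the −y and +y sides) span the full width; the two side walls fit between them.

The open box is on the floor beside the table on its −x side.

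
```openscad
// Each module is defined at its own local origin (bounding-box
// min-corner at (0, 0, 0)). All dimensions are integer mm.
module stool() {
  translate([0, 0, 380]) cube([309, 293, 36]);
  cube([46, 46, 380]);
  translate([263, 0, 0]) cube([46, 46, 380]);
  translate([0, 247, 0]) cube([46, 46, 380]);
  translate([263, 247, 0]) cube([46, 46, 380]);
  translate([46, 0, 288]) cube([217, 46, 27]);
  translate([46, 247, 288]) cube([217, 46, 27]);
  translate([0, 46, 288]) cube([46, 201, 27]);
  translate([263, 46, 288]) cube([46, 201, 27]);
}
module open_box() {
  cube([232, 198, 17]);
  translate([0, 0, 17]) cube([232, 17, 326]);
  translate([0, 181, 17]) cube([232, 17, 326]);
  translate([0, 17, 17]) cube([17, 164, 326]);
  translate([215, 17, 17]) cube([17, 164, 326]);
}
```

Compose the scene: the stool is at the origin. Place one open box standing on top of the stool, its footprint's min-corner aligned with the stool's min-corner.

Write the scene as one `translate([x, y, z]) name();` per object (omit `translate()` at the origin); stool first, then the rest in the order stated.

stool();
translate([0, 0, 416]) open_box();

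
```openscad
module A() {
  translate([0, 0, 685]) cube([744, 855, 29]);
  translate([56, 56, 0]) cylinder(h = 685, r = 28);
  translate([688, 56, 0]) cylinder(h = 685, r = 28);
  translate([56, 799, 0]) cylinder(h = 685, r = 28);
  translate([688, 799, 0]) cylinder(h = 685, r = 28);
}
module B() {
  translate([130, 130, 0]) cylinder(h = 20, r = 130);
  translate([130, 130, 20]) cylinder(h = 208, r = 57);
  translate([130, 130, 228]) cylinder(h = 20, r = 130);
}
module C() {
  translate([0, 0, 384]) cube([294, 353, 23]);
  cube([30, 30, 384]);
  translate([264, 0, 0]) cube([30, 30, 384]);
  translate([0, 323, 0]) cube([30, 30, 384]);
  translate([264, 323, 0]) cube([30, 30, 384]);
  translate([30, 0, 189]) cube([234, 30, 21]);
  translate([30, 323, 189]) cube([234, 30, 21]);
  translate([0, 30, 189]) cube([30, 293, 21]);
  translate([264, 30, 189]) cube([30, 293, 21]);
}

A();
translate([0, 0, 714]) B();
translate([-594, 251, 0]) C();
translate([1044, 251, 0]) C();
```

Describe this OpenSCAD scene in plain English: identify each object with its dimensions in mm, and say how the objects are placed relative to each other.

A is a table with a 744×855 mm rectangular top, 29 mm thick, top surface at z = 714 mm, supported by four round legs of 56 mm diameter, each leg's bounding box inset 28 mm from the nearest pair of top edges, running from the floor.

B is a spool: two coaxial disc flanges of radius 130 mm and thickness 20 mm, joined by a core cylinder of radius 57 mm and height 208 mm. The lower flange rests on z = 0 and the three cylinders share a vertical axis.

C is a simple wooden stool: a rectangular seat 294 mm (x) by 353 mm (y), 23 mm thick, top face at z = 407 mm, on four square legs, each 30×30 mm in cross-section. The legs rest on z = 0, each flush with a corner of the seat. Four stretchers, 30 mm wide and 21 mm tall, connect adjacent legs with their undersides at z = 189 mm, each running between the inner faces of the legs it joins and aligned with the legs' outer faces on the other axis.

The spool is on top of the table. Two stools sit around the table at the −x, +x sides.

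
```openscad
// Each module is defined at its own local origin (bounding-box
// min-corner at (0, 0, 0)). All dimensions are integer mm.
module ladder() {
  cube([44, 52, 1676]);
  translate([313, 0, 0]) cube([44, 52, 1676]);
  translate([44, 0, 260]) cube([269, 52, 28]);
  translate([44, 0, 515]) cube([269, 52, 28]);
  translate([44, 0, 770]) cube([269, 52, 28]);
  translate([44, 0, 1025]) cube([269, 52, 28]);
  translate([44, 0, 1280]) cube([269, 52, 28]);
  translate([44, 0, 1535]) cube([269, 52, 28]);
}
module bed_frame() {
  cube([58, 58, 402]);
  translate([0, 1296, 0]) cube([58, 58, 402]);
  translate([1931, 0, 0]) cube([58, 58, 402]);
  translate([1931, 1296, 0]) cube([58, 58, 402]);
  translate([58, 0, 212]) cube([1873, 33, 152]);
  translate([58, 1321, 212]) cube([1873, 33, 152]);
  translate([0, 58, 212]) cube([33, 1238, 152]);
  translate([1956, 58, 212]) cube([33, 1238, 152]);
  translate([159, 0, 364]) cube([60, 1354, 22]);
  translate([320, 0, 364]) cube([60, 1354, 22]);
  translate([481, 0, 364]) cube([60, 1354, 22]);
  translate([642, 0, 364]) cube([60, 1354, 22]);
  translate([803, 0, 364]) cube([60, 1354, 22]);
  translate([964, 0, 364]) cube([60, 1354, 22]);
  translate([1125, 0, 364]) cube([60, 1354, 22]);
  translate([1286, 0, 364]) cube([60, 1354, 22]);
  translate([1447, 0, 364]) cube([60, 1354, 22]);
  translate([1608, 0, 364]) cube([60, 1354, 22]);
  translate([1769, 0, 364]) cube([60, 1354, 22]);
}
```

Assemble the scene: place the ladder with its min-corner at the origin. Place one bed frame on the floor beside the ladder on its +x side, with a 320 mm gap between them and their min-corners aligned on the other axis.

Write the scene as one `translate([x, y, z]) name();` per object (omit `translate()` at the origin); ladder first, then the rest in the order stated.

ladder();
translate([677, 0, 0]) bed_frame();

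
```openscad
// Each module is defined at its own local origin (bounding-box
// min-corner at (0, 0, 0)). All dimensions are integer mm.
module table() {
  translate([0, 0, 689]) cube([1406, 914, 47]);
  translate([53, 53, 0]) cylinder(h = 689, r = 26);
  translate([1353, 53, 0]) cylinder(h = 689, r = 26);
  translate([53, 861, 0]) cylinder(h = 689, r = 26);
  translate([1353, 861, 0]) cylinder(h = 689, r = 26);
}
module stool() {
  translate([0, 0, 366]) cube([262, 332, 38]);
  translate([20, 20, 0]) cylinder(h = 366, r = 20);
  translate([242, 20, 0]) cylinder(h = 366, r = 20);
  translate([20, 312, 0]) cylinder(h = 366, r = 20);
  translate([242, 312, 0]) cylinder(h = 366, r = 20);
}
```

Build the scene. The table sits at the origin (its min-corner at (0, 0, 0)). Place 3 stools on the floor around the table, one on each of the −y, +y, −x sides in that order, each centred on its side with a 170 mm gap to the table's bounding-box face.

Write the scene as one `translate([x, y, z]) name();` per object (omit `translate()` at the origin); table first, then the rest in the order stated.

table();
translate([572, -502, 0]) stool();
translate([572, 1084, 0]) stool();
translate([-432, 291, 0]) stool();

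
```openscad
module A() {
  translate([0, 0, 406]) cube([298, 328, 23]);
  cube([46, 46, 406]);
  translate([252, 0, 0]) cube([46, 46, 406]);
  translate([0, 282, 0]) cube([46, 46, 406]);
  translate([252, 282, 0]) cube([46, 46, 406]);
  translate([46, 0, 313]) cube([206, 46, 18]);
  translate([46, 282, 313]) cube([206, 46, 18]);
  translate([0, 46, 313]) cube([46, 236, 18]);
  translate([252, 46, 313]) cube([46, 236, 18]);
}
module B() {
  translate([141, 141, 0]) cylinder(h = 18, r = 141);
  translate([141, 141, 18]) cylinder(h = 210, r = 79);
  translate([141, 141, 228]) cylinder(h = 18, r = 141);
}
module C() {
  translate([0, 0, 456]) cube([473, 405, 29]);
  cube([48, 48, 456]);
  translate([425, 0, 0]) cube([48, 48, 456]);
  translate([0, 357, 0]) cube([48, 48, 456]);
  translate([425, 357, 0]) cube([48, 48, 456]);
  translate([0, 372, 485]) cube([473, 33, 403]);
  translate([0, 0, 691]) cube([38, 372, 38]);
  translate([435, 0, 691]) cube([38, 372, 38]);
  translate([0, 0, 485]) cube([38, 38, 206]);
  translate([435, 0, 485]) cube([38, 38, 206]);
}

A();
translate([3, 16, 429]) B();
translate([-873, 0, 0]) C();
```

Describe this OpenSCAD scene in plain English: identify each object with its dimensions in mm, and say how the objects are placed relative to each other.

A is a simple wooden stool: a rectangular seat 298 mm (x) by 328 mm (y), 23 mm thick, top face at z = 429 mm, on four square legs, each 46×46 mm in cross-section. The legs rest on z = 0, each flush with a corner of the seat. Four stretchers, 46 mm wide and 18 mm tall, connect adjacent legs with their undersides at z = 313 mm, each running between the inner faces of the legs it joins and aligned with the legs' outer faces on the other axis.

B is a spool: two coaxial disc flanges of radius 141 mm and thickness 18 mm, joined by a core cylinder of radius 79 mm and height 210 mm. The lower flange rests on z = 0 and the three cylinders share a vertical axis.

C is a chair: 473×405 mm seat, 29 mm thick, top at z = 485 mm, on four 48 mm square corner legs flush with the seat edges. A 33 mm thick backrest slab spans the full seat width, extending 403 mm above the seat top, its back face flush with the seat's +y edge. Two armrests of 38×38 mm section run along each side from the seat's front edge to the front of the backrest, top faces 244 mm above the seat top and outer faces flush with the seat's x-edges; a 38×38 mm post under the front of each armrest stands on the seat at the front corner.

The spool is on top of the stool. The chair is on the floor beside the stool on its −x side.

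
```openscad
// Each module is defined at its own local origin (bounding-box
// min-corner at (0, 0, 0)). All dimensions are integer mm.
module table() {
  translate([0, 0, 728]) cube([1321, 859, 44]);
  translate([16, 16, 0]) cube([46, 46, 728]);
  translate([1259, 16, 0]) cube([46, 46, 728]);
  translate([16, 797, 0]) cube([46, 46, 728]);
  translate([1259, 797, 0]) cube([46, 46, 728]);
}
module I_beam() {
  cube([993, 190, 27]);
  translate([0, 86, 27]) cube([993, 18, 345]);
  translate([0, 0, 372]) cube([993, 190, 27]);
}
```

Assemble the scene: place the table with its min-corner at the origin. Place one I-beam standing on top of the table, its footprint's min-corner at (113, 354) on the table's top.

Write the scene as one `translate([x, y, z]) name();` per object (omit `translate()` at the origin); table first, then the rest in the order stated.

table();
translate([113, 354, 772]) I_beam();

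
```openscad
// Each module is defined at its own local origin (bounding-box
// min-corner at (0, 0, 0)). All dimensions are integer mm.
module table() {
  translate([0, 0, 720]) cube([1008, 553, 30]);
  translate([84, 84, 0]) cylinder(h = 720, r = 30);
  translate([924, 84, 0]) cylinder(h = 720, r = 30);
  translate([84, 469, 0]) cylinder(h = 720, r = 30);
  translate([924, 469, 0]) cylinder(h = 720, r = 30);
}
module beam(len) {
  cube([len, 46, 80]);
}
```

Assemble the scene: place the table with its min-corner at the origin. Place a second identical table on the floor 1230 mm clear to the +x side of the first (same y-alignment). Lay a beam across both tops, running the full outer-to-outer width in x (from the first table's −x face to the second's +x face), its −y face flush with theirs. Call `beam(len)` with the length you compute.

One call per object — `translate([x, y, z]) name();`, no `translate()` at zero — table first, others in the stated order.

table();
translate([2238, 0, 0]) table();
translate([0, 0, 750]) beam(3246);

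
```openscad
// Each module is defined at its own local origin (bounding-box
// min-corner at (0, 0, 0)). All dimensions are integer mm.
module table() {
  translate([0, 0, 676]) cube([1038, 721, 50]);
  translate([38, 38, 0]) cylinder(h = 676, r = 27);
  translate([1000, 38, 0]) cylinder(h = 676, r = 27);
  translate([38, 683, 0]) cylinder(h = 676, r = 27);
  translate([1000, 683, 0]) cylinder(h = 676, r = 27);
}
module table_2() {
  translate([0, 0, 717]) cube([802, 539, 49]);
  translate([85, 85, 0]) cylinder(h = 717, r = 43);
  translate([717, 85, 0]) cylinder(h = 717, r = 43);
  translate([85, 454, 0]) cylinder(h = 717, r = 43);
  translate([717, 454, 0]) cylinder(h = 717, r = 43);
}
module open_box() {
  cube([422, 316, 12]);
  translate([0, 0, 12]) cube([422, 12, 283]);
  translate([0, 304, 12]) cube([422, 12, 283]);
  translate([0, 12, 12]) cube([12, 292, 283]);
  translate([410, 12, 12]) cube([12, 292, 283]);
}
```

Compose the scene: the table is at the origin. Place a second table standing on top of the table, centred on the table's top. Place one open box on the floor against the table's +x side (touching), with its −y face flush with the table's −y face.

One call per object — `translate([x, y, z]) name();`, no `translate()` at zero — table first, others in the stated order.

table();
translate([118, 91, 726]) table_2();
translate([1038, 0, 0]) open_box();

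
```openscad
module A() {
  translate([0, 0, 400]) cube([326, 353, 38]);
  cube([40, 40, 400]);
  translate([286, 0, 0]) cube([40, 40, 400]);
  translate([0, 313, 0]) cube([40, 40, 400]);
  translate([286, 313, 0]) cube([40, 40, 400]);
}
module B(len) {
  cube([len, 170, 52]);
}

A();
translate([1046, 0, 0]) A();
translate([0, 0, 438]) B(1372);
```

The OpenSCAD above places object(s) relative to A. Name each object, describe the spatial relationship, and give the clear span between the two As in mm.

Second stool starts at x = 1046; first ends at x = 326; clear span = 1046 − 326 = 720 mm.

A is a stool. B is a beam. A beam spans the tops of two stools. The clear span between the two stools is 720 mm.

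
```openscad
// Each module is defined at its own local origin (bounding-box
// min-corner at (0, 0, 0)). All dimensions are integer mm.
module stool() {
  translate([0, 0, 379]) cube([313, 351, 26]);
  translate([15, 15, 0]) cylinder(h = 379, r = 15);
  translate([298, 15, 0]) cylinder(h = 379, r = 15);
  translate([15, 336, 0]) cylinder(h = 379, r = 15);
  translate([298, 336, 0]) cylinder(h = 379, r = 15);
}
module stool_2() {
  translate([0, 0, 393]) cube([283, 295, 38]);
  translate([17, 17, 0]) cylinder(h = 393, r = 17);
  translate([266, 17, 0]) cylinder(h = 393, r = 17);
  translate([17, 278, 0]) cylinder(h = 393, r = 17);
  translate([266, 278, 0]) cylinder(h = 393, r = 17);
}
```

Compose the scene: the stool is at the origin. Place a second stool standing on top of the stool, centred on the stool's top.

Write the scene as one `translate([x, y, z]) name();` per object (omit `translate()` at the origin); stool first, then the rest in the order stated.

stool();
translate([15, 28, 405]) stool_2();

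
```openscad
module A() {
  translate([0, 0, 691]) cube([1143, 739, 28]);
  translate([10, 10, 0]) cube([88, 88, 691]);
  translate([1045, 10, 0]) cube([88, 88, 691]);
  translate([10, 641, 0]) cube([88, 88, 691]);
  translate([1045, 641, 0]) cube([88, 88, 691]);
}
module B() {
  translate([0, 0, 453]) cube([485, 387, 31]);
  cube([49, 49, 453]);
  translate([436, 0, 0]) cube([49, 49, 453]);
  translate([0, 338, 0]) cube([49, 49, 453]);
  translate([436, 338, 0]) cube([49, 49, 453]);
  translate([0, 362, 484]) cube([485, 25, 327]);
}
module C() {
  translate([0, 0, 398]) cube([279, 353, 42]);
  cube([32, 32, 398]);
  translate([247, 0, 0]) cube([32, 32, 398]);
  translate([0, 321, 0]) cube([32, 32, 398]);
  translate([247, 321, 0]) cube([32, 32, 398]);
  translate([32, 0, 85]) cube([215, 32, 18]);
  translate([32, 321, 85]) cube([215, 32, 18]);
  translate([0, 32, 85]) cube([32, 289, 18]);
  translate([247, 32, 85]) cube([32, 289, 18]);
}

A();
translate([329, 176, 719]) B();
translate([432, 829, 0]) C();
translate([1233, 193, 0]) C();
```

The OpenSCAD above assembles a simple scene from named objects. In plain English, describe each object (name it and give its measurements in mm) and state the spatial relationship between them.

A is a rectangular dining table. The top is 1143×739×28 mm with its upper surface at z = 719 mm. It stands on four 88×88 mm square legs, each inset 10 mm from the nearest pair of top edges, running from the floor to the underside of the top.

B is a chair: 485×387 mm seat, 31 mm thick, top at z = 484 mm, on four 49 mm square corner legs flush with the seat edges. A 25 mm thick backrest slab spans the full seat width, extending 327 mm above the seat top, its back face flush with the seat's +y edge.

C is a four-legged stool. The seat is 279×353 mm, 42 mm thick, top at z = 440 mm. It stands on four square legs, each 32×32 mm in cross-section, from z = 0 to the seat underside, each flush with a corner of the seat. Four stretchers, 32 mm wide and 18 mm tall, connect adjacent legs with their undersides at z = 85 mm, each running between the inner faces of the legs it joins and aligned with the legs' outer faces on the other axis.

The chair is on top of the table, centred. Two stools sit around the table at the +y, +x sides.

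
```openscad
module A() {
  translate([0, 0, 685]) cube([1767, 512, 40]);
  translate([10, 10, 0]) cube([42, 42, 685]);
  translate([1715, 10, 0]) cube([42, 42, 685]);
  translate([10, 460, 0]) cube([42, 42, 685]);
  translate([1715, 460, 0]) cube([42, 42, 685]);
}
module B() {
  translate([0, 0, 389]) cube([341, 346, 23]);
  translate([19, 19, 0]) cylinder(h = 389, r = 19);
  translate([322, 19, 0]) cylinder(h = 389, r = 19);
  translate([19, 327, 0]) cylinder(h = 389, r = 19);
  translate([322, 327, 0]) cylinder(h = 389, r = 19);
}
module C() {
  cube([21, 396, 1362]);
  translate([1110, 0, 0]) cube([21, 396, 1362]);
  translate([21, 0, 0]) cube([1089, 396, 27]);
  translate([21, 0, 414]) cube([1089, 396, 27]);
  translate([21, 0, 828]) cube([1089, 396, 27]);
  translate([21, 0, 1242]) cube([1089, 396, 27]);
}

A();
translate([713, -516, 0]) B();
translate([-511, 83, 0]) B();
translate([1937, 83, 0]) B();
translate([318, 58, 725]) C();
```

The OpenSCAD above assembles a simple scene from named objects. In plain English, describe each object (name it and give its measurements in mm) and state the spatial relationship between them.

A is a table: top 1767 mm (x) × 512 mm (y), 40 mm thick, upper face at z = 725 mm, on four 42×42 mm square legs, each inset 10 mm from the nearest pair of top edges, running from z = 0 to the bottom of the top.

B is a simple wooden stool: a rectangular seat 341 mm (x) by 346 mm (y), 23 mm thick, top face at z = 412 mm, on four round legs, each 38 mm in diameter. The legs rest on z = 0, each leg's axis is inset half a diameter from the nearest pair of seat edges (so the leg's bounding box is flush with the corner).

C is an open bookshelf. Two side panels, each 21 mm thick, 396 mm deep and 1362 mm tall, stand 1131 mm apart (outside-to-outside). Between them sit 4 shelves, each 27 mm thick and 396 mm deep, spanning the full gap between the sides. The bottom shelf rests on the floor (its underside at z = 0) and the clear gap between one shelf's top and the next shelf's underside is 387 mm.

Three stools sit around the table at the −y, −x, +x sides. The bookshelf is on top of the table, centred.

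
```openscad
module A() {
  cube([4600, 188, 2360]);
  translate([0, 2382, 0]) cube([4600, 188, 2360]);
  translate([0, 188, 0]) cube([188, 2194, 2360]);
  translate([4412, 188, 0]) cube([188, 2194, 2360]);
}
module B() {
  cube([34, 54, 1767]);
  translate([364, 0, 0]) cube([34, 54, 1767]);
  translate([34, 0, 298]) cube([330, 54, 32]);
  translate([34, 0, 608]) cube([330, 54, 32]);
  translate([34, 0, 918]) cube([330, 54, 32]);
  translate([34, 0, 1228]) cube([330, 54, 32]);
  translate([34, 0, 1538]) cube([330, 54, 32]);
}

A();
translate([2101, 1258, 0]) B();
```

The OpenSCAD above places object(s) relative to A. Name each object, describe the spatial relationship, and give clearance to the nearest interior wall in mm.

Clearances: x = 1913, y = 1070; minimum 1070 mm.

A is a house frame. B is a ladder. The ladder sits inside the house frame, centred. The clearance to the nearest interior wall is 1070 mm.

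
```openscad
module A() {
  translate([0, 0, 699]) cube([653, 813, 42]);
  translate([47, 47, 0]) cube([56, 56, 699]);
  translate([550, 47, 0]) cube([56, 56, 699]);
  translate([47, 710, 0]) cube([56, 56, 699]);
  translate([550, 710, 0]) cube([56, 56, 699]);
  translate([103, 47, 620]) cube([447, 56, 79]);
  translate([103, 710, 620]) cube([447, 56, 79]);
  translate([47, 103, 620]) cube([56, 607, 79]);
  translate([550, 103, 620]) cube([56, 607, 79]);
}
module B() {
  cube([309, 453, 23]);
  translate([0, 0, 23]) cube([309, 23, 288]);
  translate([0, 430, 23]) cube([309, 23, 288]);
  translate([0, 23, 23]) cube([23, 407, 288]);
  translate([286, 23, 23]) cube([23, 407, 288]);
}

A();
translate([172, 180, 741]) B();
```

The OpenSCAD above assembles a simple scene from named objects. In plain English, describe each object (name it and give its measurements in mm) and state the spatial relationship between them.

A is a table: top 653 mm (x) × 813 mm (y), 42 mm thick, upper face at z = 741 mm, on four 56×56 mm square legs, each inset 47 mm from the nearest pair of top edges, running from z = 0 to the bottom of the top. Four apron rails, 56 mm thick and 79 mm tall, run between adjacent legs with their top edges flush with the underside of the top and their outer faces flush with the legs' outer faces.

B is an open-topped rectangular box: outside dimensions 309×453×311 mm, with a uniform wall and base thickness of 23 mm. The base is a full 309×453 slab on the floor; four walls sit on top of the base. The front and back walls (the −y and +y sides) span the full width; the two side walls fit between them.

The open box is on top of the table, centred.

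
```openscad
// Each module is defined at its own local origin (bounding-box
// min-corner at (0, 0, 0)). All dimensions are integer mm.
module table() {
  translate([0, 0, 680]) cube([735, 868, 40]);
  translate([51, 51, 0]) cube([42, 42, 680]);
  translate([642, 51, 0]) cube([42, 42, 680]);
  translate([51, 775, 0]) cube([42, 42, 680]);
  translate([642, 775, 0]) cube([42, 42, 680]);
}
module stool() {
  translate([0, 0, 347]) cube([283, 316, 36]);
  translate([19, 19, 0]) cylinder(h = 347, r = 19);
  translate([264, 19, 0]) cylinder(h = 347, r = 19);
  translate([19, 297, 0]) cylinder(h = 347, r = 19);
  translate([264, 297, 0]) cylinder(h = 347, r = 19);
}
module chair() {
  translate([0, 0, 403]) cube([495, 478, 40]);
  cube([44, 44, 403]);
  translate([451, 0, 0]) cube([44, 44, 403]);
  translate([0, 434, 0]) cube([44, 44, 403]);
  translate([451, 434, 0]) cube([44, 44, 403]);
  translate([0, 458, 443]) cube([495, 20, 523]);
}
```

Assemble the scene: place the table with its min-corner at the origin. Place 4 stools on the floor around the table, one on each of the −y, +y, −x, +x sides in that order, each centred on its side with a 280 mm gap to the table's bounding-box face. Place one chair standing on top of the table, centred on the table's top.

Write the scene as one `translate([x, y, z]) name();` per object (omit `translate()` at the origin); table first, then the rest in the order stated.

table();
translate([226, -596, 0]) stool();
translate([226, 1148, 0]) stool();
translate([-563, 276, 0]) stool();
translate([1015, 276, 0]) stool();
translate([120, 195, 720]) chair();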